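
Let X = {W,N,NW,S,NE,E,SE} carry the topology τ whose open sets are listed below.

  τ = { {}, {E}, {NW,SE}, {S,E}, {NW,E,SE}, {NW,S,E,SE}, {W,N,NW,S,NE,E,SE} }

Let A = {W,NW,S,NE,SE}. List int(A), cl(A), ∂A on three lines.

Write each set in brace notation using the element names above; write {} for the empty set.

open subsets of A: {}, {NW,SE}; so int(A) = {NW,SE}
closure: X∖int(X∖A) = X∖{E} = {W,N,NW,S,NE,SE}
∂A = {W,N,NW,S,NE,SE} minus {NW,SE} = {W,N,S,NE}

int(A) = {NW,SE}
cl(A)  = {W,N,NW,S,NE,SE}
∂A     = {W,N,S,NE}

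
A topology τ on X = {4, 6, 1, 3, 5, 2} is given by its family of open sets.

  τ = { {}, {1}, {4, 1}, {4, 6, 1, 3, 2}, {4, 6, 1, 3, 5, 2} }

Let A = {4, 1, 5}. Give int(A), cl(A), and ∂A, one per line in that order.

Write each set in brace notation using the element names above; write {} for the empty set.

int(A) = {4, 1}
cl(A)  = {4, 6, 1, 3, 5, 2}
∂A     = {6, 3, 5, 2}

U open, U⊆A: {}, {1}, {4, 1}. int(A) = ⋃ = {4, 1}
X∖A={6, 3, 2}, int(X∖A)={}, hence cl(A)={4, 6, 1, 3, 5, 2}
∂A: remove int from cl → {6, 3, 5, 2}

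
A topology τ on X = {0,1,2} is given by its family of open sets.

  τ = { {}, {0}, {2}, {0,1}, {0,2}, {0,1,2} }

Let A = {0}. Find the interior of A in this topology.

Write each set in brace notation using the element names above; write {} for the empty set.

{0}

interior: largest open inside A is {0} (from {}, {0})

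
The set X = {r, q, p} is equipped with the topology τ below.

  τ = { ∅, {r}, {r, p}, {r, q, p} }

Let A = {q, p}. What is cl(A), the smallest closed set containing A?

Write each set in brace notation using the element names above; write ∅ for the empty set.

{q, p}

X∖A={r}, int(X∖A)={r}, hence cl(A)={q, p}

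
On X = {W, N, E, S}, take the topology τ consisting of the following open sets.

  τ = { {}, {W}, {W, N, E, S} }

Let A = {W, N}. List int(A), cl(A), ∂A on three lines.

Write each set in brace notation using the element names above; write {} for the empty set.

interior: largest open inside A is {W} (from {}, {W})
cl via duality: int({E, S}) = {}, so X∖{} = {W, N, E, S}
cl∖int = {N, E, S}

int(A) = {W}
cl(A)  = {W, N, E, S}
∂A     = {N, E, S}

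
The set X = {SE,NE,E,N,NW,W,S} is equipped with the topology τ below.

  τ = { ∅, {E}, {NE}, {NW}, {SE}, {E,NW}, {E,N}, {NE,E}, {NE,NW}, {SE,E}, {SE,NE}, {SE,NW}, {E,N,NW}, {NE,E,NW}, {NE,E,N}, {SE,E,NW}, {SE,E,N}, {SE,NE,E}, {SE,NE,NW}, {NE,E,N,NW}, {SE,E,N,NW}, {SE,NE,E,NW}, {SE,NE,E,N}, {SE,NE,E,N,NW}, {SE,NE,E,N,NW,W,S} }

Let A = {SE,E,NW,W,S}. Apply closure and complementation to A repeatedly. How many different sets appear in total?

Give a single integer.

closure: X∖int(X∖A) = X∖{NE} = {SE,E,N,NW,W,S}
Let k=closure and c=complement:
  1. A     = {SE,E,NW,W,S}
  2. kA    = {SE,E,N,NW,W,S}
  3. cA    = {NE,N}
  4. ckA   = {NE}
  5. kcA   = {NE,N,W,S}
  6. kckA  = {NE,W,S}
  7. ckcA  = {SE,E,NW}
  8. ckckA = {SE,E,N,NW}
— saturated at 8

8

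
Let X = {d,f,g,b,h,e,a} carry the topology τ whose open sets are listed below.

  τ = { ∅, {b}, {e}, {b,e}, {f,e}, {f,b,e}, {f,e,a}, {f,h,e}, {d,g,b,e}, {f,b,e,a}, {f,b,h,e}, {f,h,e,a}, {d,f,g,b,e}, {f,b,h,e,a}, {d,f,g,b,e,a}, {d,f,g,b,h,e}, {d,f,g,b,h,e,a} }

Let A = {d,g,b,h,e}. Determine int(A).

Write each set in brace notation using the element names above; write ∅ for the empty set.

U open, U⊆A: ∅, {b}, {e}, {b,e}, {d,g,b,e}. int(A) = ⋃ = {d,g,b,e}

{d,g,b,e}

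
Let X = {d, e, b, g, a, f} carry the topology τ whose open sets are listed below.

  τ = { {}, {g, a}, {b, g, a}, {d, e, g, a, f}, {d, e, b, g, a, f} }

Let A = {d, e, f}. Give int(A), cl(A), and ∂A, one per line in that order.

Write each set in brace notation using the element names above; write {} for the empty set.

int(A) = {}
cl(A)  = {d, e, f}
∂A     = {d, e, f}

U open, U⊆A: {}. int(A) = ⋃ = {}
X∖A={b, g, a}, int(X∖A)={b, g, a}, hence cl(A)={d, e, f}
∂A: remove int from cl → {d, e, f}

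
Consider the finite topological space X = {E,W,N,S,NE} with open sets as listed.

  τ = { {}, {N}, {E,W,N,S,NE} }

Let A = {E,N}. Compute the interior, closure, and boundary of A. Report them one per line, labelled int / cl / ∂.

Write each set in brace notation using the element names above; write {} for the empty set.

int(A) = {N}
cl(A)  = {E,W,N,S,NE}
∂A     = {E,W,S,NE}

opens ⊆ A: {}, {N}; union → int = {N}
complement {W,S,NE}; its interior {}; cl(A) = X∖{} = {E,W,N,S,NE}
boundary = {E,W,N,S,NE} ∖ {N} = {E,W,S,NE}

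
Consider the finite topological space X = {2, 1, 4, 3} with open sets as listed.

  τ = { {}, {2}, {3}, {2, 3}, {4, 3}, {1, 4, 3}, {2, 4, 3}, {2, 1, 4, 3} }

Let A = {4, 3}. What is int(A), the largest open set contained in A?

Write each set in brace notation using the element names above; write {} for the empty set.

open subsets of A: {}, {3}, {4, 3}; so int(A) = {4, 3}

{4, 3}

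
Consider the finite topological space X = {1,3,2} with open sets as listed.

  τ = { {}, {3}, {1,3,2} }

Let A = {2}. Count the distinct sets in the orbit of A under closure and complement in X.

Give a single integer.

6

cl via duality: int({1,3}) = {3}, so X∖{3} = {1,2}
Write k for closure, c for complement:
  1. A     = {2}
  2. kA    = {1,2}
  3. cA    = {1,3}
  4. ckA   = {3}
  5. kcA   = {1,3,2}
  6. ckcA  = {}
applying k or c yields no new set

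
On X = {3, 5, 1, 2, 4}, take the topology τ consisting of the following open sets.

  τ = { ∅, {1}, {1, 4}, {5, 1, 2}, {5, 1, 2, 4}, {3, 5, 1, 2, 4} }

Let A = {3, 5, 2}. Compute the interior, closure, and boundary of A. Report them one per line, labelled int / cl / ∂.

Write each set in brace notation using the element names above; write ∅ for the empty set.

interior: largest open inside A is ∅ (from ∅)
cl via duality: int({1, 4}) = {1, 4}, so X∖{1, 4} = {3, 5, 2}
cl∖int = {3, 5, 2}

int(A) = ∅
cl(A)  = {3, 5, 2}
∂A     = {3, 5, 2}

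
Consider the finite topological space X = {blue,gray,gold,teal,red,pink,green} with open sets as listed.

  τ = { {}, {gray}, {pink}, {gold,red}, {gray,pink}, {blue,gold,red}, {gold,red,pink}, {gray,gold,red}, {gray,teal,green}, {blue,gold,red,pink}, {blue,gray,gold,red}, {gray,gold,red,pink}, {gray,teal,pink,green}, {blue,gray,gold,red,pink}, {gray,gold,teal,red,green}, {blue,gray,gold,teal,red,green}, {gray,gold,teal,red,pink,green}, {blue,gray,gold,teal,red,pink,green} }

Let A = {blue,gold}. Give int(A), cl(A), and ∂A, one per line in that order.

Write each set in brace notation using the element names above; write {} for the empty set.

interior: largest open inside A is {} (from {})
cl via duality: int({gray,teal,red,pink,green}) = {gray,teal,pink,green}, so X∖{gray,teal,pink,green} = {blue,gold,red}
cl∖int = {blue,gold,red}

int(A) = {}
cl(A)  = {blue,gold,red}
∂A     = {blue,gold,red}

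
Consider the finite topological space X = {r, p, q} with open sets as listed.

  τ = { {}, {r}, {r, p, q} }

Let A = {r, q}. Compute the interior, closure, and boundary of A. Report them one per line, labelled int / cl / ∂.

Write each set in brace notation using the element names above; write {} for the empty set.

int(A) = {r}
cl(A)  = {r, p, q}
∂A     = {p, q}

opens ⊆ A: {}, {r}; union → int = {r}
complement {p}; its interior {}; cl(A) = X∖{} = {r, p, q}
boundary = {r, p, q} ∖ {r} = {p, q}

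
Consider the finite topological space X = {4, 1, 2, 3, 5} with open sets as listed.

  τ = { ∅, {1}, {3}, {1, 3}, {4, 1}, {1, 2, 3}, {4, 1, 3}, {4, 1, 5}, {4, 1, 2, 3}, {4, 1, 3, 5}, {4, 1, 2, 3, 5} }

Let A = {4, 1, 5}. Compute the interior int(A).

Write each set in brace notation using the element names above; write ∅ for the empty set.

opens ⊆ A: ∅, {1}, {4, 1}, {4, 1, 5}; union → int = {4, 1, 5}

{4, 1, 5}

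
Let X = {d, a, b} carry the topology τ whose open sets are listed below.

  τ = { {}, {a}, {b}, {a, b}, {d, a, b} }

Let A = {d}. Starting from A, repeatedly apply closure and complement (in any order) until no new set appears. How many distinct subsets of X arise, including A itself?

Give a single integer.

closure: X∖int(X∖A) = X∖{a, b} = {d}
Let k=closure and c=complement:
  1. A     = {d}
  2. cA    = {a, b}
  3. kcA   = {d, a, b}
  4. ckcA  = {}
— saturated at 4

4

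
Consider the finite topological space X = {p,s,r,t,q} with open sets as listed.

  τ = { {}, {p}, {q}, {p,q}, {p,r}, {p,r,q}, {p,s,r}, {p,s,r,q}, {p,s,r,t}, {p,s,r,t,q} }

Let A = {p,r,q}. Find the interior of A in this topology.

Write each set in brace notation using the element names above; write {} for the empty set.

opens ⊆ A: {}, {q}, {p}, {p,r}, {p,q}, {p,r,q}; union → int = {p,r,q}

{p,r,q}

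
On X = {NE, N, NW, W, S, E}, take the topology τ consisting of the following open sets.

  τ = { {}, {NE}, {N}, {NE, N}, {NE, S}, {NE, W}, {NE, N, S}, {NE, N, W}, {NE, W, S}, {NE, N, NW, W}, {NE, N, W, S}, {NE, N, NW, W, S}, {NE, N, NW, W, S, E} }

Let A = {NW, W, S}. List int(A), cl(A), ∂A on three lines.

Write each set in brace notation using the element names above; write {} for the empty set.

int(A) = {}
cl(A)  = {NW, W, S, E}
∂A     = {NW, W, S, E}

interior: largest open inside A is {} (from {})
cl via duality: int({NE, N, E}) = {NE, N}, so X∖{NE, N} = {NW, W, S, E}
cl∖int = {NW, W, S, E}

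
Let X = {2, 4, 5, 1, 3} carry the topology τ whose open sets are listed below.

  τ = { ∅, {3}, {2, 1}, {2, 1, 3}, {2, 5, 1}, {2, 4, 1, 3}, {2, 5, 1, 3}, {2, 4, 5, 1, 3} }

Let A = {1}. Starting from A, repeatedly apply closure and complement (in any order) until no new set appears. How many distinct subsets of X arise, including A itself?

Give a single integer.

X∖A={2, 4, 5, 3}, int(X∖A)={3}, hence cl(A)={2, 4, 5, 1}
Orbit (k=closure, c=complement):
  1. A     = {1}
  2. kA    = {2, 4, 5, 1}
  3. cA    = {2, 4, 5, 3}
  4. ckA   = {3}
  5. kcA   = {2, 4, 5, 1, 3}
  6. kckA  = {4, 3}
  7. ckcA  = ∅
  8. ckckA = {2, 5, 1}
(closed under both — stop)

8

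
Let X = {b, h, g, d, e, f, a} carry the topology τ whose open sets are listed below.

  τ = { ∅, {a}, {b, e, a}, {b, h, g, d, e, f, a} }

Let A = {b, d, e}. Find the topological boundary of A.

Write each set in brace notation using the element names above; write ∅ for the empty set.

open subsets of A: ∅; so int(A) = ∅
closure: X∖int(X∖A) = X∖{a} = {b, h, g, d, e, f}
∂A = {b, h, g, d, e, f} minus ∅ = {b, h, g, d, e, f}

{b, h, g, d, e, f}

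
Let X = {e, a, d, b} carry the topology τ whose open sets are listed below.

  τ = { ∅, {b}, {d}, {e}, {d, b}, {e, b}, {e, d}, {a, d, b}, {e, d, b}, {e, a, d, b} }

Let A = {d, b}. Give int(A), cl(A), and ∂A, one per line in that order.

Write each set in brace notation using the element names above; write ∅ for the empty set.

open subsets of A: ∅, {b}, {d}, {d, b}; so int(A) = {d, b}
closure: X∖int(X∖A) = X∖{e} = {a, d, b}
∂A = {a, d, b} minus {d, b} = {a}

int(A) = {d, b}
cl(A)  = {a, d, b}
∂A     = {a}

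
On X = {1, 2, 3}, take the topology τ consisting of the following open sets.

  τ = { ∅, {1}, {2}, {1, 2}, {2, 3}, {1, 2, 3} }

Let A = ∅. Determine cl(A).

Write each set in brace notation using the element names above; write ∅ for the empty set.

complement {1, 2, 3}; its interior {1, 2, 3}; cl(A) = X∖{1, 2, 3} = ∅

∅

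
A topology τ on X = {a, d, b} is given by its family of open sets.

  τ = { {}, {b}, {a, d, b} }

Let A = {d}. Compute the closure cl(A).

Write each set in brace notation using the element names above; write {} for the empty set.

{a, d}

closure: X∖int(X∖A) = X∖{b} = {a, d}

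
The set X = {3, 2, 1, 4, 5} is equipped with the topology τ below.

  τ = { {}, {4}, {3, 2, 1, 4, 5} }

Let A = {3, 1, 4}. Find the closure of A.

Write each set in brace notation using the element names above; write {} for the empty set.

{3, 2, 1, 4, 5}

closure: X∖int(X∖A) = X∖{} = {3, 2, 1, 4, 5}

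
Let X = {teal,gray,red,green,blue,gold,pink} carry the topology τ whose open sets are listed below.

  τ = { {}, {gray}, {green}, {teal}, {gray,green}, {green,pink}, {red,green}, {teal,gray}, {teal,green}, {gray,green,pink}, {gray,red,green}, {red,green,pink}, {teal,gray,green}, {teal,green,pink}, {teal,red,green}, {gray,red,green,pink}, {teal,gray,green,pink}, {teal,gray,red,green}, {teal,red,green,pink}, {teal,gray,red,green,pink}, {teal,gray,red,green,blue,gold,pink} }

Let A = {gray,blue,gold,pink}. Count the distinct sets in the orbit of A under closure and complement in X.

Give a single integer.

closure: X∖int(X∖A) = X∖{teal,red,green} = {gray,blue,gold,pink}
Let k=closure and c=complement:
  1. A     = {gray,blue,gold,pink}
  2. cA    = {teal,red,green}
  3. kcA   = {teal,red,green,blue,gold,pink}
  4. ckcA  = {gray}
  5. kckcA = {gray,blue,gold}
  6. ckckcA = {teal,red,green,pink}
— saturated at 6

6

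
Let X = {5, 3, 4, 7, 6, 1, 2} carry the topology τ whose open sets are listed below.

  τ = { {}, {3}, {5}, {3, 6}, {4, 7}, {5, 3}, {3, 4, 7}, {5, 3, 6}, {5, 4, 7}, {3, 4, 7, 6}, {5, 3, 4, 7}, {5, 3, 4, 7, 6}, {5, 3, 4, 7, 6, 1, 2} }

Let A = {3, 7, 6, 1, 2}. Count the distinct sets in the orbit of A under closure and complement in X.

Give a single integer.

cl via duality: int({5, 4}) = {5}, so X∖{5} = {3, 4, 7, 6, 1, 2}
Write k for closure, c for complement:
  1. A     = {3, 7, 6, 1, 2}
  2. kA    = {3, 4, 7, 6, 1, 2}
  3. cA    = {5, 4}
  4. ckA   = {5}
  5. kcA   = {5, 4, 7, 1, 2}
  6. kckA  = {5, 1, 2}
  7. ckcA  = {3, 6}
  8. ckckA = {3, 4, 7, 6}
  9. kckcA = {3, 6, 1, 2}
  10. ckckcA = {5, 4, 7}
applying k or c yields no new set

10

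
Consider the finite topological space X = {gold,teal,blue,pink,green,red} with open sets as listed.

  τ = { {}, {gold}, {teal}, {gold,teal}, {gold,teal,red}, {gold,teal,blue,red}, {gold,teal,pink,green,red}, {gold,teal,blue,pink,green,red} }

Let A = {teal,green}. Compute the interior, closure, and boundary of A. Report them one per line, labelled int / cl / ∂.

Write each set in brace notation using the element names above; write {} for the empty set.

opens ⊆ A: {}, {teal}; union → int = {teal}
complement {gold,blue,pink,red}; its interior {gold}; cl(A) = X∖{gold} = {teal,blue,pink,green,red}
boundary = {teal,blue,pink,green,red} ∖ {teal} = {blue,pink,green,red}

int(A) = {teal}
cl(A)  = {teal,blue,pink,green,red}
∂A     = {blue,pink,green,red}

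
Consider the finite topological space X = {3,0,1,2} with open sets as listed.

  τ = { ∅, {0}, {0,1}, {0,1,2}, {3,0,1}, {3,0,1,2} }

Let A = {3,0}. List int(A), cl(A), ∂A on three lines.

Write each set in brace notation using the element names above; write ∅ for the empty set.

U open, U⊆A: ∅, {0}. int(A) = ⋃ = {0}
X∖A={1,2}, int(X∖A)=∅, hence cl(A)={3,0,1,2}
∂A: remove int from cl → {3,1,2}

int(A) = {0}
cl(A)  = {3,0,1,2}
∂A     = {3,1,2}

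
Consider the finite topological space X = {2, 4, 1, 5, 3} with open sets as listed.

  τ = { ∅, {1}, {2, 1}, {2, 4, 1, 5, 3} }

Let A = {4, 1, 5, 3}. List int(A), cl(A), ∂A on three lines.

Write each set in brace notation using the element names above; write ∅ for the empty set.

opens ⊆ A: ∅, {1}; union → int = {1}
complement {2}; its interior ∅; cl(A) = X∖∅ = {2, 4, 1, 5, 3}
boundary = {2, 4, 1, 5, 3} ∖ {1} = {2, 4, 5, 3}

int(A) = {1}
cl(A)  = {2, 4, 1, 5, 3}
∂A     = {2, 4, 5, 3}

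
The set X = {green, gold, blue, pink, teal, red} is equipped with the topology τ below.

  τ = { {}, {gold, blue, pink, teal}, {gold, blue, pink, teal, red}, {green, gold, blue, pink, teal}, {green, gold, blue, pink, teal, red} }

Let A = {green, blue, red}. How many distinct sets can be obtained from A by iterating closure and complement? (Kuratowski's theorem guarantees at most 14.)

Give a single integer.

complement {gold, pink, teal}; its interior {}; cl(A) = X∖{} = {green, gold, blue, pink, teal, red}
With k = closure, c = complement:
  1. A     = {green, blue, red}
  2. kA    = {green, gold, blue, pink, teal, red}
  3. cA    = {gold, pink, teal}
  4. ckA   = {}
k, c of each give nothing new

4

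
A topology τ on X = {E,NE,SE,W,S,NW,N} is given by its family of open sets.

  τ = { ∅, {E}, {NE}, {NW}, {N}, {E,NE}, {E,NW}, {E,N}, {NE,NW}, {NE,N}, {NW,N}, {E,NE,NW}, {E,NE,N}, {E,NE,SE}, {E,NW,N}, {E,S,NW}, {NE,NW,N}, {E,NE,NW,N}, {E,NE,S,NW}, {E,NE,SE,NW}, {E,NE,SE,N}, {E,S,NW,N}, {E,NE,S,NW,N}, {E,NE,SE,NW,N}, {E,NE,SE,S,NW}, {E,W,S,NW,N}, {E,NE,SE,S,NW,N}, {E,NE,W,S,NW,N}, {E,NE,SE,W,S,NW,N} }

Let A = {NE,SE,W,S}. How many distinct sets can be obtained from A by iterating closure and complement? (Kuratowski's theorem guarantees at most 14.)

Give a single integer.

6

complement {E,NW,N}; its interior {E,NW,N}; cl(A) = X∖{E,NW,N} = {NE,SE,W,S}
With k = closure, c = complement:
  1. A     = {NE,SE,W,S}
  2. cA    = {E,NW,N}
  3. kcA   = {E,SE,W,S,NW,N}
  4. ckcA  = {NE}
  5. kckcA = {NE,SE}
  6. ckckcA = {E,W,S,NW,N}
k, c of each give nothing new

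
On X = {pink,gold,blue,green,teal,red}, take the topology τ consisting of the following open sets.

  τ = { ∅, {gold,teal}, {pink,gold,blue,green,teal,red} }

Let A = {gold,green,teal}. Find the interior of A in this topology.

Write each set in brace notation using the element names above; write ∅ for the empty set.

{gold,teal}

open subsets of A: ∅, {gold,teal}; so int(A) = {gold,teal}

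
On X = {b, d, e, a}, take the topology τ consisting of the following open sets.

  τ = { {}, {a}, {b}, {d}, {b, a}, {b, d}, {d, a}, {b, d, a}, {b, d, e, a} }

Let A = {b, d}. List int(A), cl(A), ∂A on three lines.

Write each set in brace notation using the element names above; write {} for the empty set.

int(A) = {b, d}
cl(A)  = {b, d, e}
∂A     = {e}

open subsets of A: {}, {b}, {d}, {b, d}; so int(A) = {b, d}
closure: X∖int(X∖A) = X∖{a} = {b, d, e}
∂A = {b, d, e} minus {b, d} = {e}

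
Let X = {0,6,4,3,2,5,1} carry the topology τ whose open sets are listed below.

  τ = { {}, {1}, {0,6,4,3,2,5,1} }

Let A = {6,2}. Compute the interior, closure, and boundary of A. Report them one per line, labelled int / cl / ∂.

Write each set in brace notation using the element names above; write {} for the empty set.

open subsets of A: {}; so int(A) = {}
closure: X∖int(X∖A) = X∖{1} = {0,6,4,3,2,5}
∂A = {0,6,4,3,2,5} minus {} = {0,6,4,3,2,5}

int(A) = {}
cl(A)  = {0,6,4,3,2,5}
∂A     = {0,6,4,3,2,5}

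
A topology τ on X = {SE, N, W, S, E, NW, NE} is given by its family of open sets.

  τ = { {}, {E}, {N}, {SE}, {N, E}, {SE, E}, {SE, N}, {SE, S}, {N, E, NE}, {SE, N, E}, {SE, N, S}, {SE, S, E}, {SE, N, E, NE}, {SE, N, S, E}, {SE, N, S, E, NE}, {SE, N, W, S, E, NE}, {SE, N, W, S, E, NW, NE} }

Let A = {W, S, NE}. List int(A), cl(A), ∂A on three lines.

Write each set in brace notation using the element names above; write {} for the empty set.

int(A) = {}
cl(A)  = {W, S, NW, NE}
∂A     = {W, S, NW, NE}

U open, U⊆A: {}. int(A) = ⋃ = {}
X∖A={SE, N, E, NW}, int(X∖A)={SE, N, E}, hence cl(A)={W, S, NW, NE}
∂A: remove int from cl → {W, S, NW, NE}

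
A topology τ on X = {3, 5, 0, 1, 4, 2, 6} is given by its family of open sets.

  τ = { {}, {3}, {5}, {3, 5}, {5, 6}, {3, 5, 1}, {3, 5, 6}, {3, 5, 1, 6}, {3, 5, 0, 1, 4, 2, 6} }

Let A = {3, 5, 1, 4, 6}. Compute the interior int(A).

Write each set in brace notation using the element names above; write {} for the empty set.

interior: largest open inside A is {3, 5, 1, 6} (from {}, {5}, {3}, {5, 6}, {3, 5}, {3, 5, 6}, {3, 5, 1}, {3, 5, 1, 6})

{3, 5, 1, 6}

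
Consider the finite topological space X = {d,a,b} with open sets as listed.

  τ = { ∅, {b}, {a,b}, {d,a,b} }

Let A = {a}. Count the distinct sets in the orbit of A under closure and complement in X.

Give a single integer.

X∖A={d,b}, int(X∖A)={b}, hence cl(A)={d,a}
Orbit (k=closure, c=complement):
  1. A     = {a}
  2. kA    = {d,a}
  3. cA    = {d,b}
  4. ckA   = {b}
  5. kcA   = {d,a,b}
  6. ckcA  = ∅
(closed under both — stop)

6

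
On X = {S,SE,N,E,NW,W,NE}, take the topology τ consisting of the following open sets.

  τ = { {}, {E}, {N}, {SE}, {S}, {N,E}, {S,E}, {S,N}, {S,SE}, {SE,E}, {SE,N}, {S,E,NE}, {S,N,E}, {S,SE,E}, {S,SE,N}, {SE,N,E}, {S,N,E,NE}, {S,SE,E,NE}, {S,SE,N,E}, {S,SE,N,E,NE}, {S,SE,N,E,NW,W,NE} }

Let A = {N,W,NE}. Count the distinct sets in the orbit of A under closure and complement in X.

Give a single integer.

X∖A={S,SE,E,NW}, int(X∖A)={S,SE,E}, hence cl(A)={N,NW,W,NE}
Orbit (k=closure, c=complement):
  1. A     = {N,W,NE}
  2. kA    = {N,NW,W,NE}
  3. cA    = {S,SE,E,NW}
  4. ckA   = {S,SE,E}
  5. kcA   = {S,SE,E,NW,W,NE}
  6. ckcA  = {N}
  7. kckcA = {N,NW,W}
  8. ckckcA = {S,SE,E,NE}
(closed under both — stop)

8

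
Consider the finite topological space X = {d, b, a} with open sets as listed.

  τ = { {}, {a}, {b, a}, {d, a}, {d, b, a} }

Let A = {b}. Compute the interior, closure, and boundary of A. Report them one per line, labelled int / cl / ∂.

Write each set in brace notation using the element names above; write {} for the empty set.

interior: largest open inside A is {} (from {})
cl via duality: int({d, a}) = {d, a}, so X∖{d, a} = {b}
cl∖int = {b}

int(A) = {}
cl(A)  = {b}
∂A     = {b}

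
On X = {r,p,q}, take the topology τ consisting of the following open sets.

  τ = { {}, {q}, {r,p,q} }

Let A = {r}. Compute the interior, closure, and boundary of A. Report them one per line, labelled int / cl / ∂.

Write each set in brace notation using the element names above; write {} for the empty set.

interior: largest open inside A is {} (from {})
cl via duality: int({p,q}) = {q}, so X∖{q} = {r,p}
cl∖int = {r,p}

int(A) = {}
cl(A)  = {r,p}
∂A     = {r,p}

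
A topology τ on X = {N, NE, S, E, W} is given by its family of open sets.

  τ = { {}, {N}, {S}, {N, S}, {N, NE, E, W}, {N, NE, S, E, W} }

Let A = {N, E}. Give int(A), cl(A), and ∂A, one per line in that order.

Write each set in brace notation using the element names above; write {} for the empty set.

open subsets of A: {}, {N}; so int(A) = {N}
closure: X∖int(X∖A) = X∖{S} = {N, NE, E, W}
∂A = {N, NE, E, W} minus {N} = {NE, E, W}

int(A) = {N}
cl(A)  = {N, NE, E, W}
∂A     = {NE, E, W}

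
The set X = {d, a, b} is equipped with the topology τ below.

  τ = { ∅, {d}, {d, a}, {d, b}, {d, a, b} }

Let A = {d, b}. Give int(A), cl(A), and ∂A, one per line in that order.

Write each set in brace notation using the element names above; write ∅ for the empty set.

open subsets of A: ∅, {d}, {d, b}; so int(A) = {d, b}
closure: X∖int(X∖A) = X∖∅ = {d, a, b}
∂A = {d, a, b} minus {d, b} = {a}

int(A) = {d, b}
cl(A)  = {d, a, b}
∂A     = {a}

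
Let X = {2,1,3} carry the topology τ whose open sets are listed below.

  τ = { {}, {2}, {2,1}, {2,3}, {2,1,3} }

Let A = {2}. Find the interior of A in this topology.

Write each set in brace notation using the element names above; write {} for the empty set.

{2}

open subsets of A: {}, {2}; so int(A) = {2}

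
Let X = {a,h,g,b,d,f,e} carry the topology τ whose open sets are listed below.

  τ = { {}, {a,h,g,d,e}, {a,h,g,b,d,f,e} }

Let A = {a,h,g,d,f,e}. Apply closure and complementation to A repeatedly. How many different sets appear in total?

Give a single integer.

6

complement {b}; its interior {}; cl(A) = X∖{} = {a,h,g,b,d,f,e}
With k = closure, c = complement:
  1. A     = {a,h,g,d,f,e}
  2. kA    = {a,h,g,b,d,f,e}
  3. cA    = {b}
  4. ckA   = {}
  5. kcA   = {b,f}
  6. ckcA  = {a,h,g,d,e}
k, c of each give nothing new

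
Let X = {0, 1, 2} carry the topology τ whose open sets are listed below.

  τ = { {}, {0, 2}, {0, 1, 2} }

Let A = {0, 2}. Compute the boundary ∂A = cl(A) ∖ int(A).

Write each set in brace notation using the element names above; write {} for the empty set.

U open, U⊆A: {}, {0, 2}. int(A) = ⋃ = {0, 2}
X∖A={1}, int(X∖A)={}, hence cl(A)={0, 1, 2}
∂A: remove int from cl → {1}

{1}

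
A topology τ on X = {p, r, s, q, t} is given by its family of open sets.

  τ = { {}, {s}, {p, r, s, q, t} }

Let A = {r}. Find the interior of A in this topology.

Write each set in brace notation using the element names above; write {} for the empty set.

{}

opens ⊆ A: {}; union → int = {}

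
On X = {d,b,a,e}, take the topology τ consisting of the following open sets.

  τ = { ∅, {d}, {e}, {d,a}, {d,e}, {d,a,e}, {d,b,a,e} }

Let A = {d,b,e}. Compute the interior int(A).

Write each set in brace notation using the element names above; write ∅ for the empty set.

{d,e}

U open, U⊆A: ∅, {e}, {d}, {d,e}. int(A) = ⋃ = {d,e}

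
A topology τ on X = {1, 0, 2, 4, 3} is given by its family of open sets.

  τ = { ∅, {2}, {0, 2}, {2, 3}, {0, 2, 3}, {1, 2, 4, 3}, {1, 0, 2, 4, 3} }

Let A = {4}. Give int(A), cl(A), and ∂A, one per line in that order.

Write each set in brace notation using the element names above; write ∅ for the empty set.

int(A) = ∅
cl(A)  = {1, 4}
∂A     = {1, 4}

open subsets of A: ∅; so int(A) = ∅
closure: X∖int(X∖A) = X∖{0, 2, 3} = {1, 4}
∂A = {1, 4} minus ∅ = {1, 4}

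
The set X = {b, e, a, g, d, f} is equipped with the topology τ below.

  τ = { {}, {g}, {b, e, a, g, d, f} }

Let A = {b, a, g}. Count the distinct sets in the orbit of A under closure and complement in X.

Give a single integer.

6

complement {e, d, f}; its interior {}; cl(A) = X∖{} = {b, e, a, g, d, f}
With k = closure, c = complement:
  1. A     = {b, a, g}
  2. kA    = {b, e, a, g, d, f}
  3. cA    = {e, d, f}
  4. ckA   = {}
  5. kcA   = {b, e, a, d, f}
  6. ckcA  = {g}
k, c of each give nothing new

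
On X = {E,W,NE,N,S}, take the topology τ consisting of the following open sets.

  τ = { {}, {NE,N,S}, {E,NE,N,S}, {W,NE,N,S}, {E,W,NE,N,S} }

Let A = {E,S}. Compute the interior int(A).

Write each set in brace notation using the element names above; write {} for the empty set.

U open, U⊆A: {}. int(A) = ⋃ = {}

{}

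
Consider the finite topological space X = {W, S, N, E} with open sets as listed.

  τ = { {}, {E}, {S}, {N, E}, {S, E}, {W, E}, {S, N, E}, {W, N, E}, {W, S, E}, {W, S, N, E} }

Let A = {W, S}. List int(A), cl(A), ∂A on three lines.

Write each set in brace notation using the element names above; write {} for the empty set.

U open, U⊆A: {}, {S}. int(A) = ⋃ = {S}
X∖A={N, E}, int(X∖A)={N, E}, hence cl(A)={W, S}
∂A: remove int from cl → {W}

int(A) = {S}
cl(A)  = {W, S}
∂A     = {W}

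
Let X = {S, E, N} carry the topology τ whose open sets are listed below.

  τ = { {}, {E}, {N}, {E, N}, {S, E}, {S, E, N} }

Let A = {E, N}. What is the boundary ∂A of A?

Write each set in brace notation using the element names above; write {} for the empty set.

{S}

interior: largest open inside A is {E, N} (from {}, {E}, {N}, {E, N})
cl via duality: int({S}) = {}, so X∖{} = {S, E, N}
cl∖int = {S}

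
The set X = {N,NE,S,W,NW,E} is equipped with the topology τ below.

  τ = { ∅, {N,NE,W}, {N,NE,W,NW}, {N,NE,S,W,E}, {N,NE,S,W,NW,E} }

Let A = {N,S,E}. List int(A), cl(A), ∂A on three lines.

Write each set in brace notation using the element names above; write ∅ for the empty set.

interior: largest open inside A is ∅ (from ∅)
cl via duality: int({NE,W,NW}) = ∅, so X∖∅ = {N,NE,S,W,NW,E}
cl∖int = {N,NE,S,W,NW,E}

int(A) = ∅
cl(A)  = {N,NE,S,W,NW,E}
∂A     = {N,NE,S,W,NW,E}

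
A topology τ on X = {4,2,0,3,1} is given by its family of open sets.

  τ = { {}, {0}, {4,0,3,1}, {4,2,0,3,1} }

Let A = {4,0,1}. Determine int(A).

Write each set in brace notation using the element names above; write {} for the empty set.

{0}

opens ⊆ A: {}, {0}; union → int = {0}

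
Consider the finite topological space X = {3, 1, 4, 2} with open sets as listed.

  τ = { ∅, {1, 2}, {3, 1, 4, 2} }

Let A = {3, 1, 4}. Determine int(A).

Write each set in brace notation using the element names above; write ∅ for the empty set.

∅

interior: largest open inside A is ∅ (from ∅)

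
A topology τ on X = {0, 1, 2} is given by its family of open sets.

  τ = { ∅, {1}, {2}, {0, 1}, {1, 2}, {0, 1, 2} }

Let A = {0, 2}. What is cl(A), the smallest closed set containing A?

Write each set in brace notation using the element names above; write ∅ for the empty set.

cl via duality: int({1}) = {1}, so X∖{1} = {0, 2}

{0, 2}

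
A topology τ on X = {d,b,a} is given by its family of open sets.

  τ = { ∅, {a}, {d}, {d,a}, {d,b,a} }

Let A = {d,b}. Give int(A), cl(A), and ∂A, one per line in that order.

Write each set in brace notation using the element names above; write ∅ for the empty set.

U open, U⊆A: ∅, {d}. int(A) = ⋃ = {d}
X∖A={a}, int(X∖A)={a}, hence cl(A)={d,b}
∂A: remove int from cl → {b}

int(A) = {d}
cl(A)  = {d,b}
∂A     = {b}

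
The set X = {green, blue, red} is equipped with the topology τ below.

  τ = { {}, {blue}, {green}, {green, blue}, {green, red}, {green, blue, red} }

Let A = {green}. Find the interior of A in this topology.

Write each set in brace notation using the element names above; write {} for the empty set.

{green}

open subsets of A: {}, {green}; so int(A) = {green}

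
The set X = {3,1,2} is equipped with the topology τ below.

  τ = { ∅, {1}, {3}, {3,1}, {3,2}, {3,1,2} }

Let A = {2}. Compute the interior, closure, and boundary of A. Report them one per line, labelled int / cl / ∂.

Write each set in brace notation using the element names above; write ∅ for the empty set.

int(A) = ∅
cl(A)  = {2}
∂A     = {2}

U open, U⊆A: ∅. int(A) = ⋃ = ∅
X∖A={3,1}, int(X∖A)={3,1}, hence cl(A)={2}
∂A: remove int from cl → {2}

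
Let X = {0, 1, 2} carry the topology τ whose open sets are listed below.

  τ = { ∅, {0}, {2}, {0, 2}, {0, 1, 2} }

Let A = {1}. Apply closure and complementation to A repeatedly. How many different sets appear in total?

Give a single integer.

X∖A={0, 2}, int(X∖A)={0, 2}, hence cl(A)={1}
Orbit (k=closure, c=complement):
  1. A     = {1}
  2. cA    = {0, 2}
  3. kcA   = {0, 1, 2}
  4. ckcA  = ∅
(closed under both — stop)

4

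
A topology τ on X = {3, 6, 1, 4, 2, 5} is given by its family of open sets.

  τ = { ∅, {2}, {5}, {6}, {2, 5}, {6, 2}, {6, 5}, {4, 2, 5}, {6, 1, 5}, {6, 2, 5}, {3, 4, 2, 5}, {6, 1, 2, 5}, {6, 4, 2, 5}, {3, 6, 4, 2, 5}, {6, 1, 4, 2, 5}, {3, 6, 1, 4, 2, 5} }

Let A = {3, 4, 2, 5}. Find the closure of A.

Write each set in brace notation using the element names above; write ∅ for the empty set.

{3, 1, 4, 2, 5}

closure: X∖int(X∖A) = X∖{6} = {3, 1, 4, 2, 5}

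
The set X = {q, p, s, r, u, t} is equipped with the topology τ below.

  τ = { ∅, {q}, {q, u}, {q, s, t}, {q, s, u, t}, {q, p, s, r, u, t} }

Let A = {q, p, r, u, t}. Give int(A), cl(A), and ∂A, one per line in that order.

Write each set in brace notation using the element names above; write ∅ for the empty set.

int(A) = {q, u}
cl(A)  = {q, p, s, r, u, t}
∂A     = {p, s, r, t}

U open, U⊆A: ∅, {q}, {q, u}. int(A) = ⋃ = {q, u}
X∖A={s}, int(X∖A)=∅, hence cl(A)={q, p, s, r, u, t}
∂A: remove int from cl → {p, s, r, t}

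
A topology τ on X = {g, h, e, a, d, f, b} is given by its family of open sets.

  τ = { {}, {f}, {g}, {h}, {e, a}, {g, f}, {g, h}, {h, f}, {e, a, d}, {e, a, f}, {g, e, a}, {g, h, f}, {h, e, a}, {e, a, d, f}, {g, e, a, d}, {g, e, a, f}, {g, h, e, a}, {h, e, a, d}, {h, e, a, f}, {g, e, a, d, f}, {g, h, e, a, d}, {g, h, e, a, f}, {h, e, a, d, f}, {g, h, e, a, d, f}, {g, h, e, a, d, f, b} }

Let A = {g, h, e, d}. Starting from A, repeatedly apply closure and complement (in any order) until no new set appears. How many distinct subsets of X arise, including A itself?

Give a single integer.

10

cl via duality: int({a, f, b}) = {f}, so X∖{f} = {g, h, e, a, d, b}
Write k for closure, c for complement:
  1. A     = {g, h, e, d}
  2. kA    = {g, h, e, a, d, b}
  3. cA    = {a, f, b}
  4. ckA   = {f}
  5. kcA   = {e, a, d, f, b}
  6. kckA  = {f, b}
  7. ckcA  = {g, h}
  8. ckckA = {g, h, e, a, d}
  9. kckcA = {g, h, b}
  10. ckckcA = {e, a, d, f}
applying k or c yields no new set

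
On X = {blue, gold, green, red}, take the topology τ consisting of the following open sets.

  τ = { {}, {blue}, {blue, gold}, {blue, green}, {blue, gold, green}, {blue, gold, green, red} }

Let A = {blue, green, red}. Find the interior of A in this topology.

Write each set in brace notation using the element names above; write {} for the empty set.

open subsets of A: {}, {blue}, {blue, green}; so int(A) = {blue, green}

{blue, green}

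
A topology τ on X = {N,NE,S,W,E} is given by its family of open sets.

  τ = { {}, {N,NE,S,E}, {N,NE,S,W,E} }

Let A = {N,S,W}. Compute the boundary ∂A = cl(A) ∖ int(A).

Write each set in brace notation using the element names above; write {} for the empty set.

{N,NE,S,W,E}

U open, U⊆A: {}. int(A) = ⋃ = {}
X∖A={NE,E}, int(X∖A)={}, hence cl(A)={N,NE,S,W,E}
∂A: remove int from cl → {N,NE,S,W,E}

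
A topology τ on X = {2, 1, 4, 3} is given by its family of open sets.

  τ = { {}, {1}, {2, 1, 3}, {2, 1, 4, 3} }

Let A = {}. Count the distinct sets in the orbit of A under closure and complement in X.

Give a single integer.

cl via duality: int({2, 1, 4, 3}) = {2, 1, 4, 3}, so X∖{2, 1, 4, 3} = {}
Write k for closure, c for complement:
  1. A     = {}
  2. cA    = {2, 1, 4, 3}
applying k or c yields no new set

2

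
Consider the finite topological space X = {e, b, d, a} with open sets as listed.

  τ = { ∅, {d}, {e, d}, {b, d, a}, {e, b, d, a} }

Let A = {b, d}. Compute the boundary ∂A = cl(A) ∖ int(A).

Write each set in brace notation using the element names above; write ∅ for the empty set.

{e, b, a}

open subsets of A: ∅, {d}; so int(A) = {d}
closure: X∖int(X∖A) = X∖∅ = {e, b, d, a}
∂A = {e, b, d, a} minus {d} = {e, b, a}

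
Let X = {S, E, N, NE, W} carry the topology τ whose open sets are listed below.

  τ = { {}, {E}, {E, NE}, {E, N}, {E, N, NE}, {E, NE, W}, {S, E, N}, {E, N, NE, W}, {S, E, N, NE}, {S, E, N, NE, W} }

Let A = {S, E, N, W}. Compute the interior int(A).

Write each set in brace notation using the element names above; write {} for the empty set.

{S, E, N}

opens ⊆ A: {}, {E}, {E, N}, {S, E, N}; union → int = {S, E, N}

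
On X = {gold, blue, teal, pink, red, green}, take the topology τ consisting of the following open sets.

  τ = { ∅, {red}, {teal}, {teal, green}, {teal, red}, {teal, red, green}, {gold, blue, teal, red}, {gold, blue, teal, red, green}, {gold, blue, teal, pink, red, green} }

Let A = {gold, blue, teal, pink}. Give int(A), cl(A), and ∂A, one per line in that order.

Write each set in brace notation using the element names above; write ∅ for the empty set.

opens ⊆ A: ∅, {teal}; union → int = {teal}
complement {red, green}; its interior {red}; cl(A) = X∖{red} = {gold, blue, teal, pink, green}
boundary = {gold, blue, teal, pink, green} ∖ {teal} = {gold, blue, pink, green}

int(A) = {teal}
cl(A)  = {gold, blue, teal, pink, green}
∂A     = {gold, blue, pink, green}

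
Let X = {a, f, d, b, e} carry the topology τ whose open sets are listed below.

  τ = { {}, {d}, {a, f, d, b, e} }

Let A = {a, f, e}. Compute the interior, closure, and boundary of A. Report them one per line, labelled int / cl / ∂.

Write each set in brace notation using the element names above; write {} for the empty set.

U open, U⊆A: {}. int(A) = ⋃ = {}
X∖A={d, b}, int(X∖A)={d}, hence cl(A)={a, f, b, e}
∂A: remove int from cl → {a, f, b, e}

int(A) = {}
cl(A)  = {a, f, b, e}
∂A     = {a, f, b, e}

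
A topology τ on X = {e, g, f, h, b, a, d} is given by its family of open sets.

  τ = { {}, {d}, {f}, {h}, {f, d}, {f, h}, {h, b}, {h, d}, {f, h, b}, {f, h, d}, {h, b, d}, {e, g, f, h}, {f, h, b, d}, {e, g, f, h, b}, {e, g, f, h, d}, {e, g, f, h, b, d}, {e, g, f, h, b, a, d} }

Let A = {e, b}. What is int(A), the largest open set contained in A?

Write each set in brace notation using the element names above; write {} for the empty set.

{}

interior: largest open inside A is {} (from {})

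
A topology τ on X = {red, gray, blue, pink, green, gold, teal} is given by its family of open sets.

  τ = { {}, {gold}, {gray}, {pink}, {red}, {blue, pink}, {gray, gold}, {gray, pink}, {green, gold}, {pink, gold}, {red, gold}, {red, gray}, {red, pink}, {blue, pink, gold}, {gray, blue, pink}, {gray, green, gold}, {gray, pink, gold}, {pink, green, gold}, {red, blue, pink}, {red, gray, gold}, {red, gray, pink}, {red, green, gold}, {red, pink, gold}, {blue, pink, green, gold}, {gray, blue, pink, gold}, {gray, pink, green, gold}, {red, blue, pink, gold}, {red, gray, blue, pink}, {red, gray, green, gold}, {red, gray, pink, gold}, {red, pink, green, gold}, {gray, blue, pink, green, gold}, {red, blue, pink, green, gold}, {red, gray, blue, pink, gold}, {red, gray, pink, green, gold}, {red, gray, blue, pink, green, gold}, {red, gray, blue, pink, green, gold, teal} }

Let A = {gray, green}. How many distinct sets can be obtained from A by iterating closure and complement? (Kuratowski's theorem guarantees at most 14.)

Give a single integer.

8

X∖A={red, blue, pink, gold, teal}, int(X∖A)={red, blue, pink, gold}, hence cl(A)={gray, green, teal}
Orbit (k=closure, c=complement):
  1. A     = {gray, green}
  2. kA    = {gray, green, teal}
  3. cA    = {red, blue, pink, gold, teal}
  4. ckA   = {red, blue, pink, gold}
  5. kcA   = {red, blue, pink, green, gold, teal}
  6. ckcA  = {gray}
  7. kckcA = {gray, teal}
  8. ckckcA = {red, blue, pink, green, gold}
(closed under both — stop)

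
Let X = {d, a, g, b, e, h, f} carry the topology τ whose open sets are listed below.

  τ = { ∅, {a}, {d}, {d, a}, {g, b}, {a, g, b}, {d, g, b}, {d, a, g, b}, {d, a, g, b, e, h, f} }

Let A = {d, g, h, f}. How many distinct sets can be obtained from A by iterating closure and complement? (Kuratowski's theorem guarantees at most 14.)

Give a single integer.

10

complement {a, b, e}; its interior {a}; cl(A) = X∖{a} = {d, g, b, e, h, f}
With k = closure, c = complement:
  1. A     = {d, g, h, f}
  2. kA    = {d, g, b, e, h, f}
  3. cA    = {a, b, e}
  4. ckA   = {a}
  5. kcA   = {a, g, b, e, h, f}
  6. kckA  = {a, e, h, f}
  7. ckcA  = {d}
  8. ckckA = {d, g, b}
  9. kckcA = {d, e, h, f}
  10. ckckcA = {a, g, b}
k, c of each give nothing new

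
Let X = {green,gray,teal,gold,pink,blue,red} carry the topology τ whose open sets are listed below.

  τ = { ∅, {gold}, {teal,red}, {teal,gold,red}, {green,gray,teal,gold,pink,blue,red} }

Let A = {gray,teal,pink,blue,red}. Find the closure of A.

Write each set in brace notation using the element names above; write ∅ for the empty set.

cl via duality: int({green,gold}) = {gold}, so X∖{gold} = {green,gray,teal,pink,blue,red}

{green,gray,teal,pink,blue,red}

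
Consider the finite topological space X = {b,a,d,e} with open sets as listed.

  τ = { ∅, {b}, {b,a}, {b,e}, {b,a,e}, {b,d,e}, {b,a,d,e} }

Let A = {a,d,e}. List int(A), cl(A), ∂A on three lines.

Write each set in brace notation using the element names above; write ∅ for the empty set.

int(A) = ∅
cl(A)  = {a,d,e}
∂A     = {a,d,e}

opens ⊆ A: ∅; union → int = ∅
complement {b}; its interior {b}; cl(A) = X∖{b} = {a,d,e}
boundary = {a,d,e} ∖ ∅ = {a,d,e}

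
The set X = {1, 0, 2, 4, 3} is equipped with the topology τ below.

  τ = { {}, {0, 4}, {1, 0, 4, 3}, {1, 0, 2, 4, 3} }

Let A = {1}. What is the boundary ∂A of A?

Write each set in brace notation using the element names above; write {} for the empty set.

{1, 2, 3}

open subsets of A: {}; so int(A) = {}
closure: X∖int(X∖A) = X∖{0, 4} = {1, 2, 3}
∂A = {1, 2, 3} minus {} = {1, 2, 3}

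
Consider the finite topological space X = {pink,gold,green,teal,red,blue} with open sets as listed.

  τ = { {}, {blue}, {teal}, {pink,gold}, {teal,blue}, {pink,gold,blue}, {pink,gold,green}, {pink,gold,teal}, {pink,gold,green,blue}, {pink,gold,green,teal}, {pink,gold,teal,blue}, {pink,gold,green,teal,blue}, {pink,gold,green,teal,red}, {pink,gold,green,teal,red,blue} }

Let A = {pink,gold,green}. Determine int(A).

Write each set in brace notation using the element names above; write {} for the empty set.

U open, U⊆A: {}, {pink,gold}, {pink,gold,green}. int(A) = ⋃ = {pink,gold,green}

{pink,gold,green}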